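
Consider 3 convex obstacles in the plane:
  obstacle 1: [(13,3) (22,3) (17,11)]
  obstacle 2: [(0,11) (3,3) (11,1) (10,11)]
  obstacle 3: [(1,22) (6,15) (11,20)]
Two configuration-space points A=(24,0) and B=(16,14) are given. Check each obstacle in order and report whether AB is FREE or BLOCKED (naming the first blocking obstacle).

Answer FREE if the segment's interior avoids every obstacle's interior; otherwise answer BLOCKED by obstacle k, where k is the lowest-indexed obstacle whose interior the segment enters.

Obstacle 1 [(13,3) (22,3) (17,11)]:
  edge (13,3)–(22,3): clear
  edge (22,3)–(17,11): clear
  edge (17,11)–(13,3): clear
  midpoint (20,7) outside
  → clear
Obstacle 2 [(0,11) (3,3) (11,1) (10,11)]:
  edge (0,11)–(3,3): clear
  edge (3,3)–(11,1): clear
  edge (11,1)–(10,11): clear
  edge (10,11)–(0,11): clear
  midpoint (20,7) outside
  → clear
Obstacle 3 [(1,22) (6,15) (11,20)]:
  edge (1,22)–(6,15): clear
  edge (6,15)–(11,20): clear
  edge (11,20)–(1,22): clear
  midpoint (20,7) outside
  → clear

FREE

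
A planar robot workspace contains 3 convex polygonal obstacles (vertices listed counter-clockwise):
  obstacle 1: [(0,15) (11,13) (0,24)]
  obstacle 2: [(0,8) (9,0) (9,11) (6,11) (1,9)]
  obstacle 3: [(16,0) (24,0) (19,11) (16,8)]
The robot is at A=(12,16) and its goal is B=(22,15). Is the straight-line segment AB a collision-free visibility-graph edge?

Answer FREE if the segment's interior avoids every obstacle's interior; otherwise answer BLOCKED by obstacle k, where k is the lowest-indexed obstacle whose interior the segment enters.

FREE

Obstacle 1 [(0,15) (11,13) (0,24)]:
  edge (0,15)–(11,13): clear
  edge (11,13)–(0,24): clear
  edge (0,24)–(0,15): clear
  midpoint (17,31/2) outside
  → clear
Obstacle 2 [(0,8) (9,0) (9,11) (6,11) (1,9)]:
  edge (0,8)–(9,0): clear
  edge (9,0)–(9,11): clear
  edge (9,11)–(6,11): clear
  edge (6,11)–(1,9): clear
  edge (1,9)–(0,8): clear
  midpoint (17,31/2) outside
  → clear
Obstacle 3 [(16,0) (24,0) (19,11) (16,8)]:
  edge (16,0)–(24,0): clear
  edge (24,0)–(19,11): clear
  edge (19,11)–(16,8): clear
  edge (16,8)–(16,0): clear
  midpoint (17,31/2) outside
  → clear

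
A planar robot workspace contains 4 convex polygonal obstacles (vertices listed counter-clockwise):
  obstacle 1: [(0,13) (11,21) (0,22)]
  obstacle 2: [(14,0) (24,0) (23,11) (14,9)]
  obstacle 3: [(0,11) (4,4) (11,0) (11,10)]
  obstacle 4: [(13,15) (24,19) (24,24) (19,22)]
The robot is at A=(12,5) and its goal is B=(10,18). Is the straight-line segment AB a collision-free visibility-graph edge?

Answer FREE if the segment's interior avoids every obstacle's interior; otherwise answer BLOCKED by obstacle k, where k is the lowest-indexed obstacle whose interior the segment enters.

Obstacle 1 [(0,13) (11,21) (0,22)]:
  edge (0,13)–(11,21): clear
  edge (11,21)–(0,22): clear
  edge (0,22)–(0,13): clear
  midpoint (11,23/2) outside
  → clear
Obstacle 2 [(14,0) (24,0) (23,11) (14,9)]:
  edge (14,0)–(24,0): clear
  edge (24,0)–(23,11): clear
  edge (23,11)–(14,9): clear
  edge (14,9)–(14,0): clear
  midpoint (11,23/2) outside
  → clear
Obstacle 3 [(0,11) (4,4) (11,0) (11,10)]:
  edge (0,11)–(4,4): clear
  edge (4,4)–(11,0): clear
  edge (11,0)–(11,10): clear
  edge (11,10)–(0,11): clear
  midpoint (11,23/2) outside
  → clear
Obstacle 4 [(13,15) (24,19) (24,24) (19,22)]:
  edge (13,15)–(24,19): clear
  edge (24,19)–(24,24): clear
  edge (24,24)–(19,22): clear
  edge (19,22)–(13,15): clear
  midpoint (11,23/2) outside
  → clear

FREE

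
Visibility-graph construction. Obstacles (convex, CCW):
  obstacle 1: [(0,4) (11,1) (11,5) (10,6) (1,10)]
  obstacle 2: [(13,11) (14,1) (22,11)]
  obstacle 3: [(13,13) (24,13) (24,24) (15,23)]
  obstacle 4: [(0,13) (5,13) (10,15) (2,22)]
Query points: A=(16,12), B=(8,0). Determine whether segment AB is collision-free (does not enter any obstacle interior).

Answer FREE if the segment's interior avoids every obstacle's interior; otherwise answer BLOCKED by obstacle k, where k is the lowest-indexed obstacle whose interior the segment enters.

BLOCKED by obstacle 1

Obstacle 1 [(0,4) (11,1) (11,5) (10,6) (1,10)]:
  edge (0,4)–(11,1): crosses AB
  edge (11,1)–(11,5): crosses AB
  edge (11,5)–(10,6): clear
  edge (10,6)–(1,10): clear
  edge (1,10)–(0,4): clear
  → BLOCKED
Obstacle 2 [(13,11) (14,1) (22,11)]:
  edge (13,11)–(14,1): crosses AB
  edge (14,1)–(22,11): clear
  edge (22,11)–(13,11): crosses AB
  → BLOCKED
Obstacle 3 [(13,13) (24,13) (24,24) (15,23)]:
  edge (13,13)–(24,13): clear
  edge (24,13)–(24,24): clear
  edge (24,24)–(15,23): clear
  edge (15,23)–(13,13): clear
  midpoint (12,6) outside
  → clear
Obstacle 4 [(0,13) (5,13) (10,15) (2,22)]:
  edge (0,13)–(5,13): clear
  edge (5,13)–(10,15): clear
  edge (10,15)–(2,22): clear
  edge (2,22)–(0,13): clear
  midpoint (12,6) outside
  → clear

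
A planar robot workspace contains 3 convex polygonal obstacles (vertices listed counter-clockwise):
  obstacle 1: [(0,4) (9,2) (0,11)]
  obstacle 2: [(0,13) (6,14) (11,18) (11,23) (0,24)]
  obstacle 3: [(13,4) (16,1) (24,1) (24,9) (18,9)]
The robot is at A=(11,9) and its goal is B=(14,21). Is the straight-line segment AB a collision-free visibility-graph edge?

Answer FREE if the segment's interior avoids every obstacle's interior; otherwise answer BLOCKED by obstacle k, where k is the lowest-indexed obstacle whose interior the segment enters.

Obstacle 1 [(0,4) (9,2) (0,11)]:
  edge (0,4)–(9,2): clear
  edge (9,2)–(0,11): clear
  edge (0,11)–(0,4): clear
  midpoint (25/2,15) outside
  → clear
Obstacle 2 [(0,13) (6,14) (11,18) (11,23) (0,24)]:
  edge (0,13)–(6,14): clear
  edge (6,14)–(11,18): clear
  edge (11,18)–(11,23): clear
  edge (11,23)–(0,24): clear
  edge (0,24)–(0,13): clear
  midpoint (25/2,15) outside
  → clear
Obstacle 3 [(13,4) (16,1) (24,1) (24,9) (18,9)]:
  edge (13,4)–(16,1): clear
  edge (16,1)–(24,1): clear
  edge (24,1)–(24,9): clear
  edge (24,9)–(18,9): clear
  edge (18,9)–(13,4): clear
  midpoint (25/2,15) outside
  → clear

FREE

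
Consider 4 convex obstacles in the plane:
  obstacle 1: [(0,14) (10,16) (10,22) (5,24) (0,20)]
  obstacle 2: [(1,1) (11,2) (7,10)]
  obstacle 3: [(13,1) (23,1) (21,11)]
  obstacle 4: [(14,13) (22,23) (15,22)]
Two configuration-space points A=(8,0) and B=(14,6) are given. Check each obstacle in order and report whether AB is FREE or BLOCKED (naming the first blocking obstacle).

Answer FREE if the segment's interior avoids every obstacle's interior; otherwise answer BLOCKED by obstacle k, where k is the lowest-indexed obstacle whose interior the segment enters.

BLOCKED by obstacle 2

Obstacle 1 [(0,14) (10,16) (10,22) (5,24) (0,20)]:
  edge (0,14)–(10,16): clear
  edge (10,16)–(10,22): clear
  edge (10,22)–(5,24): clear
  edge (5,24)–(0,20): clear
  edge (0,20)–(0,14): clear
  midpoint (11,3) outside
  → clear
Obstacle 2 [(1,1) (11,2) (7,10)]:
  edge (1,1)–(11,2): crosses AB
  edge (11,2)–(7,10): crosses AB
  edge (7,10)–(1,1): clear
  → BLOCKED
Obstacle 3 [(13,1) (23,1) (21,11)]:
  edge (13,1)–(23,1): clear
  edge (23,1)–(21,11): clear
  edge (21,11)–(13,1): clear
  midpoint (11,3) outside
  → clear
Obstacle 4 [(14,13) (22,23) (15,22)]:
  edge (14,13)–(22,23): clear
  edge (22,23)–(15,22): clear
  edge (15,22)–(14,13): clear
  midpoint (11,3) outside
  → clear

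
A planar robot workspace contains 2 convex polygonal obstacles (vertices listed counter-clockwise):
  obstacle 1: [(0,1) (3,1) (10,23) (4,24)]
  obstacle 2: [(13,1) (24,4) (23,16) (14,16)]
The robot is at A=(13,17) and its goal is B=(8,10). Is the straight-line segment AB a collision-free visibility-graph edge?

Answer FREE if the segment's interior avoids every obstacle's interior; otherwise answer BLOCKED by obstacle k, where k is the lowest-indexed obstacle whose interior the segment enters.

FREE

Obstacle 1 [(0,1) (3,1) (10,23) (4,24)]:
  edge (0,1)–(3,1): clear
  edge (3,1)–(10,23): clear
  edge (10,23)–(4,24): clear
  edge (4,24)–(0,1): clear
  midpoint (21/2,27/2) outside
  → clear
Obstacle 2 [(13,1) (24,4) (23,16) (14,16)]:
  edge (13,1)–(24,4): clear
  edge (24,4)–(23,16): clear
  edge (23,16)–(14,16): clear
  edge (14,16)–(13,1): clear
  midpoint (21/2,27/2) outside
  → clear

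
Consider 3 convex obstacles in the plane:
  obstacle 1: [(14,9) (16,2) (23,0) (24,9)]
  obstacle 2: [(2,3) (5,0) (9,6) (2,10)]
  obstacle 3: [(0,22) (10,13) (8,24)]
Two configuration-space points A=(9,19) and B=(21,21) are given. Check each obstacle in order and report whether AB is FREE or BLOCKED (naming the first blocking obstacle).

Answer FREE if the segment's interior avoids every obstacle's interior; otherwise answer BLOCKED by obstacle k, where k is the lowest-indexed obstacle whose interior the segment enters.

Obstacle 1 [(14,9) (16,2) (23,0) (24,9)]:
  edge (14,9)–(16,2): clear
  edge (16,2)–(23,0): clear
  edge (23,0)–(24,9): clear
  edge (24,9)–(14,9): clear
  midpoint (15,20) outside
  → clear
Obstacle 2 [(2,3) (5,0) (9,6) (2,10)]:
  edge (2,3)–(5,0): clear
  edge (5,0)–(9,6): clear
  edge (9,6)–(2,10): clear
  edge (2,10)–(2,3): clear
  midpoint (15,20) outside
  → clear
Obstacle 3 [(0,22) (10,13) (8,24)]:
  edge (0,22)–(10,13): clear
  edge (10,13)–(8,24): clear
  edge (8,24)–(0,22): clear
  midpoint (15,20) outside
  → clear

FREE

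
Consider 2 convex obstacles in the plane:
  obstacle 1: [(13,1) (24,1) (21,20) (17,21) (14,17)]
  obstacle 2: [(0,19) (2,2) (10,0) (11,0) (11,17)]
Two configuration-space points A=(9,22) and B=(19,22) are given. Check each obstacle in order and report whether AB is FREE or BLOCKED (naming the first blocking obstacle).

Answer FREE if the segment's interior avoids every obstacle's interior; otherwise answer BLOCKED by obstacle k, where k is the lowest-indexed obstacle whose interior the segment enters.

FREE

Obstacle 1 [(13,1) (24,1) (21,20) (17,21) (14,17)]:
  edge (13,1)–(24,1): clear
  edge (24,1)–(21,20): clear
  edge (21,20)–(17,21): clear
  edge (17,21)–(14,17): clear
  edge (14,17)–(13,1): clear
  midpoint (14,22) outside
  → clear
Obstacle 2 [(0,19) (2,2) (10,0) (11,0) (11,17)]:
  edge (0,19)–(2,2): clear
  edge (2,2)–(10,0): clear
  edge (10,0)–(11,0): clear
  edge (11,0)–(11,17): clear
  edge (11,17)–(0,19): clear
  midpoint (14,22) outside
  → clear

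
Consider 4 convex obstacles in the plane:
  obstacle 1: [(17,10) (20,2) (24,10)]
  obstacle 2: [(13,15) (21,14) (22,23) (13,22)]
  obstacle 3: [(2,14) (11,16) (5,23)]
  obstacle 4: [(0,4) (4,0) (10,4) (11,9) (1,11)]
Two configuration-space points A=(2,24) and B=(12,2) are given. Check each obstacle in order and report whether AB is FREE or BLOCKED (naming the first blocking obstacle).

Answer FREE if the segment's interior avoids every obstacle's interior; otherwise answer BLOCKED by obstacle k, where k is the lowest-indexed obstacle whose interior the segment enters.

BLOCKED by obstacle 3

Obstacle 1 [(17,10) (20,2) (24,10)]:
  edge (17,10)–(20,2): clear
  edge (20,2)–(24,10): clear
  edge (24,10)–(17,10): clear
  midpoint (7,13) outside
  → clear
Obstacle 2 [(13,15) (21,14) (22,23) (13,22)]:
  edge (13,15)–(21,14): clear
  edge (21,14)–(22,23): clear
  edge (22,23)–(13,22): clear
  edge (13,22)–(13,15): clear
  midpoint (7,13) outside
  → clear
Obstacle 3 [(2,14) (11,16) (5,23)]:
  edge (2,14)–(11,16): crosses AB
  edge (11,16)–(5,23): clear
  edge (5,23)–(2,14): crosses AB
  → BLOCKED
Obstacle 4 [(0,4) (4,0) (10,4) (11,9) (1,11)]:
  edge (0,4)–(4,0): clear
  edge (4,0)–(10,4): clear
  edge (10,4)–(11,9): crosses AB
  edge (11,9)–(1,11): crosses AB
  edge (1,11)–(0,4): clear
  → BLOCKED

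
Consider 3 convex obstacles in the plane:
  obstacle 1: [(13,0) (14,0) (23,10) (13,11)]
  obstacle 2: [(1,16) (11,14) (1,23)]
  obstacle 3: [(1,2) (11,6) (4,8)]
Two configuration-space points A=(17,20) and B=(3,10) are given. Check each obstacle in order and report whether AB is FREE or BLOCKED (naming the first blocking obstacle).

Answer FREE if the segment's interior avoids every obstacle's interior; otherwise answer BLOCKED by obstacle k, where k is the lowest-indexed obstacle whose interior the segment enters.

Obstacle 1 [(13,0) (14,0) (23,10) (13,11)]:
  edge (13,0)–(14,0): clear
  edge (14,0)–(23,10): clear
  edge (23,10)–(13,11): clear
  edge (13,11)–(13,0): clear
  midpoint (10,15) outside
  → clear
Obstacle 2 [(1,16) (11,14) (1,23)]:
  edge (1,16)–(11,14): crosses AB
  edge (11,14)–(1,23): crosses AB
  edge (1,23)–(1,16): clear
  → BLOCKED
Obstacle 3 [(1,2) (11,6) (4,8)]:
  edge (1,2)–(11,6): clear
  edge (11,6)–(4,8): clear
  edge (4,8)–(1,2): clear
  midpoint (10,15) outside
  → clear

BLOCKED by obstacle 2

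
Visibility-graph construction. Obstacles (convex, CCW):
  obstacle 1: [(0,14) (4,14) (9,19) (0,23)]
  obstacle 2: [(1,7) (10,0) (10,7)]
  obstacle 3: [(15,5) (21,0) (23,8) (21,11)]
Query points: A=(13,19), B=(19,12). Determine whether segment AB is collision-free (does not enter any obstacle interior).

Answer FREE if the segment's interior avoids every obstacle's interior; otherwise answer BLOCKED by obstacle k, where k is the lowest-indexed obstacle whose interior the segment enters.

FREE

Obstacle 1 [(0,14) (4,14) (9,19) (0,23)]:
  edge (0,14)–(4,14): clear
  edge (4,14)–(9,19): clear
  edge (9,19)–(0,23): clear
  edge (0,23)–(0,14): clear
  midpoint (16,31/2) outside
  → clear
Obstacle 2 [(1,7) (10,0) (10,7)]:
  edge (1,7)–(10,0): clear
  edge (10,0)–(10,7): clear
  edge (10,7)–(1,7): clear
  midpoint (16,31/2) outside
  → clear
Obstacle 3 [(15,5) (21,0) (23,8) (21,11)]:
  edge (15,5)–(21,0): clear
  edge (21,0)–(23,8): clear
  edge (23,8)–(21,11): clear
  edge (21,11)–(15,5): clear
  midpoint (16,31/2) outside
  → clear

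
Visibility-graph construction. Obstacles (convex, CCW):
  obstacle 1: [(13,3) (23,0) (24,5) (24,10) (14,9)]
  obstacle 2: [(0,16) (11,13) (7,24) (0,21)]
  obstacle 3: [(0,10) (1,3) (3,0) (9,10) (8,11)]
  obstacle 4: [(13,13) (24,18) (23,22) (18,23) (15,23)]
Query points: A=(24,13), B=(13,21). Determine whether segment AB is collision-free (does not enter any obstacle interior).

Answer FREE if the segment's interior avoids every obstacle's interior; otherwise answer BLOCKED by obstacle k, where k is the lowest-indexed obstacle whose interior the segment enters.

BLOCKED by obstacle 4

Obstacle 1 [(13,3) (23,0) (24,5) (24,10) (14,9)]:
  edge (13,3)–(23,0): clear
  edge (23,0)–(24,5): clear
  edge (24,5)–(24,10): clear
  edge (24,10)–(14,9): clear
  edge (14,9)–(13,3): clear
  midpoint (37/2,17) outside
  → clear
Obstacle 2 [(0,16) (11,13) (7,24) (0,21)]:
  edge (0,16)–(11,13): clear
  edge (11,13)–(7,24): clear
  edge (7,24)–(0,21): clear
  edge (0,21)–(0,16): clear
  midpoint (37/2,17) outside
  → clear
Obstacle 3 [(0,10) (1,3) (3,0) (9,10) (8,11)]:
  edge (0,10)–(1,3): clear
  edge (1,3)–(3,0): clear
  edge (3,0)–(9,10): clear
  edge (9,10)–(8,11): clear
  edge (8,11)–(0,10): clear
  midpoint (37/2,17) outside
  → clear
Obstacle 4 [(13,13) (24,18) (23,22) (18,23) (15,23)]:
  edge (13,13)–(24,18): crosses AB
  edge (24,18)–(23,22): clear
  edge (23,22)–(18,23): clear
  edge (18,23)–(15,23): clear
  edge (15,23)–(13,13): crosses AB
  → BLOCKED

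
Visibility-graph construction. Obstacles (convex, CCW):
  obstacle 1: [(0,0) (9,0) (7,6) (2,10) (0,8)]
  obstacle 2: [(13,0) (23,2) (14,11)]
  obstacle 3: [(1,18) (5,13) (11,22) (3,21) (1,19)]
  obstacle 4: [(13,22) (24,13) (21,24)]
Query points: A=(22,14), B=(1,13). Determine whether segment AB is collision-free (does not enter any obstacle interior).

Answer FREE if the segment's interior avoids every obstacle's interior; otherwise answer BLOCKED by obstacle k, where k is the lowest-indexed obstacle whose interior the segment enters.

Obstacle 1 [(0,0) (9,0) (7,6) (2,10) (0,8)]:
  edge (0,0)–(9,0): clear
  edge (9,0)–(7,6): clear
  edge (7,6)–(2,10): clear
  edge (2,10)–(0,8): clear
  edge (0,8)–(0,0): clear
  midpoint (23/2,27/2) outside
  → clear
Obstacle 2 [(13,0) (23,2) (14,11)]:
  edge (13,0)–(23,2): clear
  edge (23,2)–(14,11): clear
  edge (14,11)–(13,0): clear
  midpoint (23/2,27/2) outside
  → clear
Obstacle 3 [(1,18) (5,13) (11,22) (3,21) (1,19)]:
  edge (1,18)–(5,13): crosses AB
  edge (5,13)–(11,22): crosses AB
  edge (11,22)–(3,21): clear
  edge (3,21)–(1,19): clear
  edge (1,19)–(1,18): clear
  → BLOCKED
Obstacle 4 [(13,22) (24,13) (21,24)]:
  edge (13,22)–(24,13): clear
  edge (24,13)–(21,24): clear
  edge (21,24)–(13,22): clear
  midpoint (23/2,27/2) outside
  → clear

BLOCKED by obstacle 3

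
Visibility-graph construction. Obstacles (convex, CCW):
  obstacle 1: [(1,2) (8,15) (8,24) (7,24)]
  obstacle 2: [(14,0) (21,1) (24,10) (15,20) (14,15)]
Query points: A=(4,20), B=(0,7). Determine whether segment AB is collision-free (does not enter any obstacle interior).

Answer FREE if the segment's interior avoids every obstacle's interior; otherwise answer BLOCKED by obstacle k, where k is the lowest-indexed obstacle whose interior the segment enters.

Obstacle 1 [(1,2) (8,15) (8,24) (7,24)]:
  edge (1,2)–(8,15): clear
  edge (8,15)–(8,24): clear
  edge (8,24)–(7,24): clear
  edge (7,24)–(1,2): clear
  midpoint (2,27/2) outside
  → clear
Obstacle 2 [(14,0) (21,1) (24,10) (15,20) (14,15)]:
  edge (14,0)–(21,1): clear
  edge (21,1)–(24,10): clear
  edge (24,10)–(15,20): clear
  edge (15,20)–(14,15): clear
  edge (14,15)–(14,0): clear
  midpoint (2,27/2) outside
  → clear

FREE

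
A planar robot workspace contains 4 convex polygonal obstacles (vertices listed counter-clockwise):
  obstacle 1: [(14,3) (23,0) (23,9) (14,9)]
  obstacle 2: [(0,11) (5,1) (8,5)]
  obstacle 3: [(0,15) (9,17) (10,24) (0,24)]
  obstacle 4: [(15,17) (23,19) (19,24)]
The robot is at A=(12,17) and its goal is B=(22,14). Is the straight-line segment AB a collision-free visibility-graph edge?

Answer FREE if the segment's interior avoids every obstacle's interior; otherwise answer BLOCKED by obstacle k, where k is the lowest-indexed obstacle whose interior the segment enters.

FREE

Obstacle 1 [(14,3) (23,0) (23,9) (14,9)]:
  edge (14,3)–(23,0): clear
  edge (23,0)–(23,9): clear
  edge (23,9)–(14,9): clear
  edge (14,9)–(14,3): clear
  midpoint (17,31/2) outside
  → clear
Obstacle 2 [(0,11) (5,1) (8,5)]:
  edge (0,11)–(5,1): clear
  edge (5,1)–(8,5): clear
  edge (8,5)–(0,11): clear
  midpoint (17,31/2) outside
  → clear
Obstacle 3 [(0,15) (9,17) (10,24) (0,24)]:
  edge (0,15)–(9,17): clear
  edge (9,17)–(10,24): clear
  edge (10,24)–(0,24): clear
  edge (0,24)–(0,15): clear
  midpoint (17,31/2) outside
  → clear
Obstacle 4 [(15,17) (23,19) (19,24)]:
  edge (15,17)–(23,19): clear
  edge (23,19)–(19,24): clear
  edge (19,24)–(15,17): clear
  midpoint (17,31/2) outside
  → clear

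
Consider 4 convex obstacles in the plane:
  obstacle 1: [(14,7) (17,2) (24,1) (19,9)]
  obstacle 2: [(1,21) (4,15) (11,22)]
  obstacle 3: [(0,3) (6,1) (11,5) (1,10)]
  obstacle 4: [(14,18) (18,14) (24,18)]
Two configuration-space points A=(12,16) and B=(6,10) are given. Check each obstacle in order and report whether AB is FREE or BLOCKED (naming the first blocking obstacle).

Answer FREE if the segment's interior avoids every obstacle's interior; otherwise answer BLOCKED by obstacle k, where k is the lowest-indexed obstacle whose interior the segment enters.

FREE

Obstacle 1 [(14,7) (17,2) (24,1) (19,9)]:
  edge (14,7)–(17,2): clear
  edge (17,2)–(24,1): clear
  edge (24,1)–(19,9): clear
  edge (19,9)–(14,7): clear
  midpoint (9,13) outside
  → clear
Obstacle 2 [(1,21) (4,15) (11,22)]:
  edge (1,21)–(4,15): clear
  edge (4,15)–(11,22): clear
  edge (11,22)–(1,21): clear
  midpoint (9,13) outside
  → clear
Obstacle 3 [(0,3) (6,1) (11,5) (1,10)]:
  edge (0,3)–(6,1): clear
  edge (6,1)–(11,5): clear
  edge (11,5)–(1,10): clear
  edge (1,10)–(0,3): clear
  midpoint (9,13) outside
  → clear
Obstacle 4 [(14,18) (18,14) (24,18)]:
  edge (14,18)–(18,14): clear
  edge (18,14)–(24,18): clear
  edge (24,18)–(14,18): clear
  midpoint (9,13) outside
  → clear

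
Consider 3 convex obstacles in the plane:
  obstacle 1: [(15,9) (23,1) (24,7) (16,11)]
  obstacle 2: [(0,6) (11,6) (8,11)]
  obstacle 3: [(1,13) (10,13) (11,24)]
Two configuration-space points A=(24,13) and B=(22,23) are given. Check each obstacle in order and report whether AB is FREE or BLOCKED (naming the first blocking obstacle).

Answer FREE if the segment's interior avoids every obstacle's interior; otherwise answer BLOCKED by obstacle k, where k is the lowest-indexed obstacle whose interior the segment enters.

Obstacle 1 [(15,9) (23,1) (24,7) (16,11)]:
  edge (15,9)–(23,1): clear
  edge (23,1)–(24,7): clear
  edge (24,7)–(16,11): clear
  edge (16,11)–(15,9): clear
  midpoint (23,18) outside
  → clear
Obstacle 2 [(0,6) (11,6) (8,11)]:
  edge (0,6)–(11,6): clear
  edge (11,6)–(8,11): clear
  edge (8,11)–(0,6): clear
  midpoint (23,18) outside
  → clear
Obstacle 3 [(1,13) (10,13) (11,24)]:
  edge (1,13)–(10,13): clear
  edge (10,13)–(11,24): clear
  edge (11,24)–(1,13): clear
  midpoint (23,18) outside
  → clear

FREE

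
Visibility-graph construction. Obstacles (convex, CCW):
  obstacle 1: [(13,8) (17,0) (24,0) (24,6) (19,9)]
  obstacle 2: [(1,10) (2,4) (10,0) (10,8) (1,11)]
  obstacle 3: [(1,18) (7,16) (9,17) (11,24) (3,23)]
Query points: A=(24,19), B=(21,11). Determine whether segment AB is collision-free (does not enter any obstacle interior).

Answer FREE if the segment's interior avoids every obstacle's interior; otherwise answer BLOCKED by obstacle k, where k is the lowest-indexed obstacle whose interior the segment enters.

FREE

Obstacle 1 [(13,8) (17,0) (24,0) (24,6) (19,9)]:
  edge (13,8)–(17,0): clear
  edge (17,0)–(24,0): clear
  edge (24,0)–(24,6): clear
  edge (24,6)–(19,9): clear
  edge (19,9)–(13,8): clear
  midpoint (45/2,15) outside
  → clear
Obstacle 2 [(1,10) (2,4) (10,0) (10,8) (1,11)]:
  edge (1,10)–(2,4): clear
  edge (2,4)–(10,0): clear
  edge (10,0)–(10,8): clear
  edge (10,8)–(1,11): clear
  edge (1,11)–(1,10): clear
  midpoint (45/2,15) outside
  → clear
Obstacle 3 [(1,18) (7,16) (9,17) (11,24) (3,23)]:
  edge (1,18)–(7,16): clear
  edge (7,16)–(9,17): clear
  edge (9,17)–(11,24): clear
  edge (11,24)–(3,23): clear
  edge (3,23)–(1,18): clear
  midpoint (45/2,15) outside
  → clear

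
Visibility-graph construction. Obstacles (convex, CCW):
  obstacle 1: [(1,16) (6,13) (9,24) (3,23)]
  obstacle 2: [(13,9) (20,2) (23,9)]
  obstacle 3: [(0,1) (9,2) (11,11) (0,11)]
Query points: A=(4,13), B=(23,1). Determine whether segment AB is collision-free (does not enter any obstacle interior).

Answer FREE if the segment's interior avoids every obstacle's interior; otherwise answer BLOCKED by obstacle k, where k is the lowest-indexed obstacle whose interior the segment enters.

BLOCKED by obstacle 2

Obstacle 1 [(1,16) (6,13) (9,24) (3,23)]:
  edge (1,16)–(6,13): clear
  edge (6,13)–(9,24): clear
  edge (9,24)–(3,23): clear
  edge (3,23)–(1,16): clear
  midpoint (27/2,7) outside
  → clear
Obstacle 2 [(13,9) (20,2) (23,9)]:
  edge (13,9)–(20,2): crosses AB
  edge (20,2)–(23,9): crosses AB
  edge (23,9)–(13,9): clear
  → BLOCKED
Obstacle 3 [(0,1) (9,2) (11,11) (0,11)]:
  edge (0,1)–(9,2): clear
  edge (9,2)–(11,11): crosses AB
  edge (11,11)–(0,11): crosses AB
  edge (0,11)–(0,1): clear
  → BLOCKED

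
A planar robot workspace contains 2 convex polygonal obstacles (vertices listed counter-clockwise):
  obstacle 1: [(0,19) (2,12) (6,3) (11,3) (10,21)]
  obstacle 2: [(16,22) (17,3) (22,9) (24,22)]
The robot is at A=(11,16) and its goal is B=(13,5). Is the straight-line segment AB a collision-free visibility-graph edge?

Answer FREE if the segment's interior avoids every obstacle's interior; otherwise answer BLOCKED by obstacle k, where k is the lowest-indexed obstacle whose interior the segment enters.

FREE

Obstacle 1 [(0,19) (2,12) (6,3) (11,3) (10,21)]:
  edge (0,19)–(2,12): clear
  edge (2,12)–(6,3): clear
  edge (6,3)–(11,3): clear
  edge (11,3)–(10,21): clear
  edge (10,21)–(0,19): clear
  midpoint (12,21/2) outside
  → clear
Obstacle 2 [(16,22) (17,3) (22,9) (24,22)]:
  edge (16,22)–(17,3): clear
  edge (17,3)–(22,9): clear
  edge (22,9)–(24,22): clear
  edge (24,22)–(16,22): clear
  midpoint (12,21/2) outside
  → clear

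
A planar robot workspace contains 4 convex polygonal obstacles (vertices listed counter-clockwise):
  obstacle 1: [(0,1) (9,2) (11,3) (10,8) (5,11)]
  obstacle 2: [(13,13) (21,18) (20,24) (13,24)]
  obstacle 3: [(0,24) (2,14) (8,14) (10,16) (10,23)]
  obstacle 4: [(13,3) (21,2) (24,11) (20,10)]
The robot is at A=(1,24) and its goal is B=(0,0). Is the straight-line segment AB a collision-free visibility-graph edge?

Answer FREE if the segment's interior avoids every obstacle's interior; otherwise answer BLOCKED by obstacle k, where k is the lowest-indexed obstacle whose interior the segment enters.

Obstacle 1 [(0,1) (9,2) (11,3) (10,8) (5,11)]:
  edge (0,1)–(9,2): crosses AB
  edge (9,2)–(11,3): clear
  edge (11,3)–(10,8): clear
  edge (10,8)–(5,11): clear
  edge (5,11)–(0,1): crosses AB
  → BLOCKED
Obstacle 2 [(13,13) (21,18) (20,24) (13,24)]:
  edge (13,13)–(21,18): clear
  edge (21,18)–(20,24): clear
  edge (20,24)–(13,24): clear
  edge (13,24)–(13,13): clear
  midpoint (1/2,12) outside
  → clear
Obstacle 3 [(0,24) (2,14) (8,14) (10,16) (10,23)]:
  edge (0,24)–(2,14): crosses AB
  edge (2,14)–(8,14): clear
  edge (8,14)–(10,16): clear
  edge (10,16)–(10,23): clear
  edge (10,23)–(0,24): crosses AB
  → BLOCKED
Obstacle 4 [(13,3) (21,2) (24,11) (20,10)]:
  edge (13,3)–(21,2): clear
  edge (21,2)–(24,11): clear
  edge (24,11)–(20,10): clear
  edge (20,10)–(13,3): clear
  midpoint (1/2,12) outside
  → clear

BLOCKED by obstacle 1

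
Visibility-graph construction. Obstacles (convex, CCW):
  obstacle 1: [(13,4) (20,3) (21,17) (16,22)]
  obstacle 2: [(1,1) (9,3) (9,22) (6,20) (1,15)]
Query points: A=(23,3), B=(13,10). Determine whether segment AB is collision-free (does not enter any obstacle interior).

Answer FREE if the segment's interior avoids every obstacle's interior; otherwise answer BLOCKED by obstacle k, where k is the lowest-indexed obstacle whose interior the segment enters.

Obstacle 1 [(13,4) (20,3) (21,17) (16,22)]:
  edge (13,4)–(20,3): clear
  edge (20,3)–(21,17): crosses AB
  edge (21,17)–(16,22): clear
  edge (16,22)–(13,4): crosses AB
  → BLOCKED
Obstacle 2 [(1,1) (9,3) (9,22) (6,20) (1,15)]:
  edge (1,1)–(9,3): clear
  edge (9,3)–(9,22): clear
  edge (9,22)–(6,20): clear
  edge (6,20)–(1,15): clear
  edge (1,15)–(1,1): clear
  midpoint (18,13/2) outside
  → clear

BLOCKED by obstacle 1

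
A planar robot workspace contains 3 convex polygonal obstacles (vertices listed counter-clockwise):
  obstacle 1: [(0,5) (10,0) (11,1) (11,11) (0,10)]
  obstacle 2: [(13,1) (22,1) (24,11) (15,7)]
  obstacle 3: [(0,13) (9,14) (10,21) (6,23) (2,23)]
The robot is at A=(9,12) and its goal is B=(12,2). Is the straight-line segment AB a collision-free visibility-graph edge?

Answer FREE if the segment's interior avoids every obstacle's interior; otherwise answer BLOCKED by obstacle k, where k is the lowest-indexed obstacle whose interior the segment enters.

BLOCKED by obstacle 1

Obstacle 1 [(0,5) (10,0) (11,1) (11,11) (0,10)]:
  edge (0,5)–(10,0): clear
  edge (10,0)–(11,1): clear
  edge (11,1)–(11,11): crosses AB
  edge (11,11)–(0,10): crosses AB
  edge (0,10)–(0,5): clear
  → BLOCKED
Obstacle 2 [(13,1) (22,1) (24,11) (15,7)]:
  edge (13,1)–(22,1): clear
  edge (22,1)–(24,11): clear
  edge (24,11)–(15,7): clear
  edge (15,7)–(13,1): clear
  midpoint (21/2,7) outside
  → clear
Obstacle 3 [(0,13) (9,14) (10,21) (6,23) (2,23)]:
  edge (0,13)–(9,14): clear
  edge (9,14)–(10,21): clear
  edge (10,21)–(6,23): clear
  edge (6,23)–(2,23): clear
  edge (2,23)–(0,13): clear
  midpoint (21/2,7) outside
  → clear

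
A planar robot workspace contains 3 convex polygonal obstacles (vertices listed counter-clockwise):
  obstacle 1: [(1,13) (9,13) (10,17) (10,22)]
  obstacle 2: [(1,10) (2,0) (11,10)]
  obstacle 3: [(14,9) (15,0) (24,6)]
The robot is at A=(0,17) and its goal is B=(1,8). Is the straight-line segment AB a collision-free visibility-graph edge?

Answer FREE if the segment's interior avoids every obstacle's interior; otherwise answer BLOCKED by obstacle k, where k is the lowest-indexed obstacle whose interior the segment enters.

Obstacle 1 [(1,13) (9,13) (10,17) (10,22)]:
  edge (1,13)–(9,13): clear
  edge (9,13)–(10,17): clear
  edge (10,17)–(10,22): clear
  edge (10,22)–(1,13): clear
  midpoint (1/2,25/2) outside
  → clear
Obstacle 2 [(1,10) (2,0) (11,10)]:
  edge (1,10)–(2,0): clear
  edge (2,0)–(11,10): clear
  edge (11,10)–(1,10): clear
  midpoint (1/2,25/2) outside
  → clear
Obstacle 3 [(14,9) (15,0) (24,6)]:
  edge (14,9)–(15,0): clear
  edge (15,0)–(24,6): clear
  edge (24,6)–(14,9): clear
  midpoint (1/2,25/2) outside
  → clear

FREE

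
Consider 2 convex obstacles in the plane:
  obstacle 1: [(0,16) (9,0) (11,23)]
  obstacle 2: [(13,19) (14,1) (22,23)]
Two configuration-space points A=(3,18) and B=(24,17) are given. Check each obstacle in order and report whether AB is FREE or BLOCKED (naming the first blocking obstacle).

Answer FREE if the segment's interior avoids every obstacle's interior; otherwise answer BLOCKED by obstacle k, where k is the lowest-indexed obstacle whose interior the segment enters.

Obstacle 1 [(0,16) (9,0) (11,23)]:
  edge (0,16)–(9,0): clear
  edge (9,0)–(11,23): crosses AB
  edge (11,23)–(0,16): crosses AB
  → BLOCKED
Obstacle 2 [(13,19) (14,1) (22,23)]:
  edge (13,19)–(14,1): crosses AB
  edge (14,1)–(22,23): crosses AB
  edge (22,23)–(13,19): clear
  → BLOCKED

BLOCKED by obstacle 1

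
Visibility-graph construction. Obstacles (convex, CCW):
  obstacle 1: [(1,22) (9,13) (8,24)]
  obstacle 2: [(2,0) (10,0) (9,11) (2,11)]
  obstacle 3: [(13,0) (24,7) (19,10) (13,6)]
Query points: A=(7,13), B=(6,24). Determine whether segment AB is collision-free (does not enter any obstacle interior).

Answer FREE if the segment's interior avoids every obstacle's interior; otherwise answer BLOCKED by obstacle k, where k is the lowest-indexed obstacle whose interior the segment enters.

BLOCKED by obstacle 1

Obstacle 1 [(1,22) (9,13) (8,24)]:
  edge (1,22)–(9,13): crosses AB
  edge (9,13)–(8,24): clear
  edge (8,24)–(1,22): crosses AB
  → BLOCKED
Obstacle 2 [(2,0) (10,0) (9,11) (2,11)]:
  edge (2,0)–(10,0): clear
  edge (10,0)–(9,11): clear
  edge (9,11)–(2,11): clear
  edge (2,11)–(2,0): clear
  midpoint (13/2,37/2) outside
  → clear
Obstacle 3 [(13,0) (24,7) (19,10) (13,6)]:
  edge (13,0)–(24,7): clear
  edge (24,7)–(19,10): clear
  edge (19,10)–(13,6): clear
  edge (13,6)–(13,0): clear
  midpoint (13/2,37/2) outside
  → clear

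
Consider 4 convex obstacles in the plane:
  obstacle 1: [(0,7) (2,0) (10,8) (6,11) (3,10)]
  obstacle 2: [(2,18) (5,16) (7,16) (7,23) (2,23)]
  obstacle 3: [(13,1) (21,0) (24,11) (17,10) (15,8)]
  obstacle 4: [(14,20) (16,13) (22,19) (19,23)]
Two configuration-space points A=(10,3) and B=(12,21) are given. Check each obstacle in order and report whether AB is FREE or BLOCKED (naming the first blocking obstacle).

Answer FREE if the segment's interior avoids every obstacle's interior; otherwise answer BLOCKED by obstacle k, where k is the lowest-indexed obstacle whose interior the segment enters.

FREE

Obstacle 1 [(0,7) (2,0) (10,8) (6,11) (3,10)]:
  edge (0,7)–(2,0): clear
  edge (2,0)–(10,8): clear
  edge (10,8)–(6,11): clear
  edge (6,11)–(3,10): clear
  edge (3,10)–(0,7): clear
  midpoint (11,12) outside
  → clear
Obstacle 2 [(2,18) (5,16) (7,16) (7,23) (2,23)]:
  edge (2,18)–(5,16): clear
  edge (5,16)–(7,16): clear
  edge (7,16)–(7,23): clear
  edge (7,23)–(2,23): clear
  edge (2,23)–(2,18): clear
  midpoint (11,12) outside
  → clear
Obstacle 3 [(13,1) (21,0) (24,11) (17,10) (15,8)]:
  edge (13,1)–(21,0): clear
  edge (21,0)–(24,11): clear
  edge (24,11)–(17,10): clear
  edge (17,10)–(15,8): clear
  edge (15,8)–(13,1): clear
  midpoint (11,12) outside
  → clear
Obstacle 4 [(14,20) (16,13) (22,19) (19,23)]:
  edge (14,20)–(16,13): clear
  edge (16,13)–(22,19): clear
  edge (22,19)–(19,23): clear
  edge (19,23)–(14,20): clear
  midpoint (11,12) outside
  → clear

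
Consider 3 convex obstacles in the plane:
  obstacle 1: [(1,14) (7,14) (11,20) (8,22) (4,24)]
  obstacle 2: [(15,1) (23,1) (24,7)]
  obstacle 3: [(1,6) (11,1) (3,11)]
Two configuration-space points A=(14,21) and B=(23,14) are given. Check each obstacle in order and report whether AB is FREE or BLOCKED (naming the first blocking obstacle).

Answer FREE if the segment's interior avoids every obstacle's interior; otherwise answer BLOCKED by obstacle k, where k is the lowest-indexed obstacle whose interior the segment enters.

Obstacle 1 [(1,14) (7,14) (11,20) (8,22) (4,24)]:
  edge (1,14)–(7,14): clear
  edge (7,14)–(11,20): clear
  edge (11,20)–(8,22): clear
  edge (8,22)–(4,24): clear
  edge (4,24)–(1,14): clear
  midpoint (37/2,35/2) outside
  → clear
Obstacle 2 [(15,1) (23,1) (24,7)]:
  edge (15,1)–(23,1): clear
  edge (23,1)–(24,7): clear
  edge (24,7)–(15,1): clear
  midpoint (37/2,35/2) outside
  → clear
Obstacle 3 [(1,6) (11,1) (3,11)]:
  edge (1,6)–(11,1): clear
  edge (11,1)–(3,11): clear
  edge (3,11)–(1,6): clear
  midpoint (37/2,35/2) outside
  → clear

FREE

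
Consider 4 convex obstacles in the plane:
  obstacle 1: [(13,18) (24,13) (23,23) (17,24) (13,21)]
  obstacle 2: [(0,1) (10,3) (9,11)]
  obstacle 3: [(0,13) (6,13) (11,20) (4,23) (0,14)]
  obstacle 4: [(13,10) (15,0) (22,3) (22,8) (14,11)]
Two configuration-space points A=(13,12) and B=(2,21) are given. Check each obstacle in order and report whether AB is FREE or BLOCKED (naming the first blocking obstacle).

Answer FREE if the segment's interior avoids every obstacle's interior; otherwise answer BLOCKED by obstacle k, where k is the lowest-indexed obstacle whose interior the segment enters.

BLOCKED by obstacle 3

Obstacle 1 [(13,18) (24,13) (23,23) (17,24) (13,21)]:
  edge (13,18)–(24,13): clear
  edge (24,13)–(23,23): clear
  edge (23,23)–(17,24): clear
  edge (17,24)–(13,21): clear
  edge (13,21)–(13,18): clear
  midpoint (15/2,33/2) outside
  → clear
Obstacle 2 [(0,1) (10,3) (9,11)]:
  edge (0,1)–(10,3): clear
  edge (10,3)–(9,11): clear
  edge (9,11)–(0,1): clear
  midpoint (15/2,33/2) outside
  → clear
Obstacle 3 [(0,13) (6,13) (11,20) (4,23) (0,14)]:
  edge (0,13)–(6,13): clear
  edge (6,13)–(11,20): crosses AB
  edge (11,20)–(4,23): clear
  edge (4,23)–(0,14): crosses AB
  edge (0,14)–(0,13): clear
  → BLOCKED
Obstacle 4 [(13,10) (15,0) (22,3) (22,8) (14,11)]:
  edge (13,10)–(15,0): clear
  edge (15,0)–(22,3): clear
  edge (22,3)–(22,8): clear
  edge (22,8)–(14,11): clear
  edge (14,11)–(13,10): clear
  midpoint (15/2,33/2) outside
  → clear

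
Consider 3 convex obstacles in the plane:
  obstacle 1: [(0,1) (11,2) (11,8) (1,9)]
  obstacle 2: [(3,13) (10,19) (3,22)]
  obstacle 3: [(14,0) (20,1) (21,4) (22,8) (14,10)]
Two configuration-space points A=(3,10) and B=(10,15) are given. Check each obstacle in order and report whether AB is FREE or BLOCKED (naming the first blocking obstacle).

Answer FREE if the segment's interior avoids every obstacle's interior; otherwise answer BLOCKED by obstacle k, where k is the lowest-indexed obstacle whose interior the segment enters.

Obstacle 1 [(0,1) (11,2) (11,8) (1,9)]:
  edge (0,1)–(11,2): clear
  edge (11,2)–(11,8): clear
  edge (11,8)–(1,9): clear
  edge (1,9)–(0,1): clear
  midpoint (13/2,25/2) outside
  → clear
Obstacle 2 [(3,13) (10,19) (3,22)]:
  edge (3,13)–(10,19): clear
  edge (10,19)–(3,22): clear
  edge (3,22)–(3,13): clear
  midpoint (13/2,25/2) outside
  → clear
Obstacle 3 [(14,0) (20,1) (21,4) (22,8) (14,10)]:
  edge (14,0)–(20,1): clear
  edge (20,1)–(21,4): clear
  edge (21,4)–(22,8): clear
  edge (22,8)–(14,10): clear
  edge (14,10)–(14,0): clear
  midpoint (13/2,25/2) outside
  → clear

FREE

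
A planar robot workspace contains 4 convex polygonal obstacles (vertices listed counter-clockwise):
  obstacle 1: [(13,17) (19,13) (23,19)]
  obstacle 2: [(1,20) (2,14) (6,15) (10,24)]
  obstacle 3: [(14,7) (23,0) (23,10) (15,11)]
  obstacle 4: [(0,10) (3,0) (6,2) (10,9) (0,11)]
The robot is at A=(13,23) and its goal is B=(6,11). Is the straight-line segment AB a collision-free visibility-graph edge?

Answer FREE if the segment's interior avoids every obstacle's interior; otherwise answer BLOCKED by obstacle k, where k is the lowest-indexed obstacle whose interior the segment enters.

Obstacle 1 [(13,17) (19,13) (23,19)]:
  edge (13,17)–(19,13): clear
  edge (19,13)–(23,19): clear
  edge (23,19)–(13,17): clear
  midpoint (19/2,17) outside
  → clear
Obstacle 2 [(1,20) (2,14) (6,15) (10,24)]:
  edge (1,20)–(2,14): clear
  edge (2,14)–(6,15): clear
  edge (6,15)–(10,24): clear
  edge (10,24)–(1,20): clear
  midpoint (19/2,17) outside
  → clear
Obstacle 3 [(14,7) (23,0) (23,10) (15,11)]:
  edge (14,7)–(23,0): clear
  edge (23,0)–(23,10): clear
  edge (23,10)–(15,11): clear
  edge (15,11)–(14,7): clear
  midpoint (19/2,17) outside
  → clear
Obstacle 4 [(0,10) (3,0) (6,2) (10,9) (0,11)]:
  edge (0,10)–(3,0): clear
  edge (3,0)–(6,2): clear
  edge (6,2)–(10,9): clear
  edge (10,9)–(0,11): clear
  edge (0,11)–(0,10): clear
  midpoint (19/2,17) outside
  → clear

FREE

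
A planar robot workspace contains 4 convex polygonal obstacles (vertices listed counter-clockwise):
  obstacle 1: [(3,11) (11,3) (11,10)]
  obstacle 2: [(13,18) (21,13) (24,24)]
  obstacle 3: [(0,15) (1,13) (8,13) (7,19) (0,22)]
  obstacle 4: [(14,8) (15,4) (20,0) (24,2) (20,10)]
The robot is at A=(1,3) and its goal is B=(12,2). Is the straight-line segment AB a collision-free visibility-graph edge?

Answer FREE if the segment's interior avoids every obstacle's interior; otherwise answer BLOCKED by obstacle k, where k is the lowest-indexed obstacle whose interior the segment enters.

Obstacle 1 [(3,11) (11,3) (11,10)]:
  edge (3,11)–(11,3): clear
  edge (11,3)–(11,10): clear
  edge (11,10)–(3,11): clear
  midpoint (13/2,5/2) outside
  → clear
Obstacle 2 [(13,18) (21,13) (24,24)]:
  edge (13,18)–(21,13): clear
  edge (21,13)–(24,24): clear
  edge (24,24)–(13,18): clear
  midpoint (13/2,5/2) outside
  → clear
Obstacle 3 [(0,15) (1,13) (8,13) (7,19) (0,22)]:
  edge (0,15)–(1,13): clear
  edge (1,13)–(8,13): clear
  edge (8,13)–(7,19): clear
  edge (7,19)–(0,22): clear
  edge (0,22)–(0,15): clear
  midpoint (13/2,5/2) outside
  → clear
Obstacle 4 [(14,8) (15,4) (20,0) (24,2) (20,10)]:
  edge (14,8)–(15,4): clear
  edge (15,4)–(20,0): clear
  edge (20,0)–(24,2): clear
  edge (24,2)–(20,10): clear
  edge (20,10)–(14,8): clear
  midpoint (13/2,5/2) outside
  → clear

FREE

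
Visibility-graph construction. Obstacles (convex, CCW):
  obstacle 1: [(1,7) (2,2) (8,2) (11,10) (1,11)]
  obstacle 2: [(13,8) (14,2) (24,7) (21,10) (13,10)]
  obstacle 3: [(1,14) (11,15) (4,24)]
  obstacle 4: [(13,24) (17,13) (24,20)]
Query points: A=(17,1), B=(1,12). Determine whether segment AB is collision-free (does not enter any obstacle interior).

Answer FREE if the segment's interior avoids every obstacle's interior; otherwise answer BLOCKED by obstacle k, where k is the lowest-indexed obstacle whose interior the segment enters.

BLOCKED by obstacle 1

Obstacle 1 [(1,7) (2,2) (8,2) (11,10) (1,11)]:
  edge (1,7)–(2,2): clear
  edge (2,2)–(8,2): clear
  edge (8,2)–(11,10): crosses AB
  edge (11,10)–(1,11): crosses AB
  edge (1,11)–(1,7): clear
  → BLOCKED
Obstacle 2 [(13,8) (14,2) (24,7) (21,10) (13,10)]:
  edge (13,8)–(14,2): crosses AB
  edge (14,2)–(24,7): crosses AB
  edge (24,7)–(21,10): clear
  edge (21,10)–(13,10): clear
  edge (13,10)–(13,8): clear
  → BLOCKED
Obstacle 3 [(1,14) (11,15) (4,24)]:
  edge (1,14)–(11,15): clear
  edge (11,15)–(4,24): clear
  edge (4,24)–(1,14): clear
  midpoint (9,13/2) outside
  → clear
Obstacle 4 [(13,24) (17,13) (24,20)]:
  edge (13,24)–(17,13): clear
  edge (17,13)–(24,20): clear
  edge (24,20)–(13,24): clear
  midpoint (9,13/2) outside
  → clear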